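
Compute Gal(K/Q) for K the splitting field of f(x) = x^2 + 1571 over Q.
Gal(K/Q) = Z/2Z (cyclic of order 2)

x^2 + 1571 is irreducible over Q since -1571 is not a rational square. The splitting field Q(sqrt(-1571)) has degree 2 over Q, and its unique nontrivial automorphism is sqrt(-1571) ↦ -sqrt(-1571). Hence Gal(Q(sqrt(-1571))/Q) = Z/2Z.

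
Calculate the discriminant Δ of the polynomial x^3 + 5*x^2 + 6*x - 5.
Δ = -839

For x^3 + a x^2 + b x + c the discriminant is Δ = 18 a b c - 4 a^3 c + a^2 b^2 - 4 b^3 - 27 c^2.
Plug a = 5, b = 6, c = -5:
  18*(5)*(6)*(-5) - 4*(5)^3*(-5) + (5)^2*(6)^2 - 4*(6)^3 - 27*(-5)^2
  = -2700 + (2500) + 900 + (-864) + (-675)
  = -839.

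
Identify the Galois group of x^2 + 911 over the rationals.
Gal(K/Q) = Z/2Z (cyclic of order 2)

x^2 + 911 is irreducible over Q since -911 is not a rational square. The splitting field Q(sqrt(-911)) has degree 2 over Q, and its unique nontrivial automorphism is sqrt(-911) ↦ -sqrt(-911). Hence Gal(Q(sqrt(-911))/Q) = Z/2Z.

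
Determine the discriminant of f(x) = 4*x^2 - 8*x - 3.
Δ = 112

For a quadratic a x^2 + b x + c the discriminant is Δ = b^2 - 4ac = (-8)^2 - 4*(4)*(-3) = 64 - (-48) = 112.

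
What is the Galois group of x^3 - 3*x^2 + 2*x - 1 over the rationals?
Gal(K/Q) = S_3 (symmetric group of order 6)

Compute the discriminant of x^3 + (-3)*x^2 + (2)*x + (-1): Δ = -23. Since Δ is not a rational square, the Galois group is not contained in A_3; it must be the full S_3 (irreducibility of the cubic rules out anything smaller).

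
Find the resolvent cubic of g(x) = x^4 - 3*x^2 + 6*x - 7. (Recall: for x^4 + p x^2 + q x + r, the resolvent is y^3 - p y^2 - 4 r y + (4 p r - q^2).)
h(y) = y^3 + 3*y^2 + 28*y + 48

Identify coefficients: p = -3, q = 6, r = -7.
Plug into h(y) = y^3 - p y^2 - 4 r y + (4 p r - q^2):
  h(y) = y^3 - (-3) y^2 - 4*(-7) y + (4*(-3)*(-7) - (6)^2)
       = y^3 + (3) y^2 + (28) y + (48).
Simplifying: h(y) = y^3 + 3*y^2 + 28*y + 48.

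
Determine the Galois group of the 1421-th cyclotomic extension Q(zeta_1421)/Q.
|Gal(Q(zeta_1421)/Q)| = phi(1421) = 1176; group ≅ (Z/1421Z)^* ≅ Z/28Z × Z/42Z

The n-th cyclotomic polynomial Φ_1421(x) is the minimal polynomial of zeta_1421 over Q and has degree phi(1421) = 1176. So Q(zeta_1421) is a degree-1176 Galois extension with Galois group (Z/1421Z)^*. By CRT, (Z/1421Z)^* ≅ (Z/49Z)^* × (Z/29Z)^*. Each prime-power unit group is (Z/49Z)^* ≅ Z/42Z; (Z/29Z)^* ≅ Z/28Z. Hence Gal(Q(zeta_1421)/Q) ≅ Z/28Z × Z/42Z.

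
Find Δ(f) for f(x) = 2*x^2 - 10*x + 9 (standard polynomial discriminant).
Δ = 28

For a quadratic a x^2 + b x + c the discriminant is Δ = b^2 - 4ac = (-10)^2 - 4*(2)*(9) = 100 - (72) = 28.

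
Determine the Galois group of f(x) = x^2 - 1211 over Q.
Gal(K/Q) = Z/2Z (cyclic of order 2)

x^2 - 1211 is irreducible over Q since 1211 is not a rational square. The splitting field Q(sqrt(1211)) has degree 2 over Q, and its unique nontrivial automorphism is sqrt(1211) ↦ -sqrt(1211). Hence Gal(Q(sqrt(1211))/Q) = Z/2Z.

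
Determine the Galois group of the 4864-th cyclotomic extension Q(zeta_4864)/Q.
|Gal(Q(zeta_4864)/Q)| = phi(4864) = 2304; group ≅ (Z/4864Z)^* ≅ Z/2Z × Z/18Z × Z/64Z

The n-th cyclotomic polynomial Φ_4864(x) is the minimal polynomial of zeta_4864 over Q and has degree phi(4864) = 2304. So Q(zeta_4864) is a degree-2304 Galois extension with Galois group (Z/4864Z)^*. By CRT, (Z/4864Z)^* ≅ (Z/256Z)^* × (Z/19Z)^*. Each prime-power unit group is (Z/256Z)^* ≅ Z/2Z × Z/64Z; (Z/19Z)^* ≅ Z/18Z. Hence Gal(Q(zeta_4864)/Q) ≅ Z/2Z × Z/18Z × Z/64Z.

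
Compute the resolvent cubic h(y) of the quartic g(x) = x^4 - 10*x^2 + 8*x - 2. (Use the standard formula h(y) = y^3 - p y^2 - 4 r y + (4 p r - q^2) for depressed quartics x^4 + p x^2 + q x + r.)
h(y) = y^3 + 10*y^2 + 8*y + 16

Identify coefficients: p = -10, q = 8, r = -2.
Plug into h(y) = y^3 - p y^2 - 4 r y + (4 p r - q^2):
  h(y) = y^3 - (-10) y^2 - 4*(-2) y + (4*(-10)*(-2) - (8)^2)
       = y^3 + (10) y^2 + (8) y + (16).
Simplifying: h(y) = y^3 + 10*y^2 + 8*y + 16.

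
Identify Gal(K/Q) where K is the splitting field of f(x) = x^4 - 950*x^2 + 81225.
Gal(K/Q) = Z/2Z (cyclic of order 2)

f factors as (x^2 - 855)(x^2 - 95), so the splitting field is K = Q(sqrt(855), sqrt(95)). The squarefree part of 855 is 95 and the squarefree part of 95 is also 95, so sqrt(855) and sqrt(95) are both rational multiples of sqrt(95). Hence Q(sqrt(855)) = Q(sqrt(95)) = Q(sqrt(95)), and the splitting field collapses to a single degree-2 extension with Galois group Z/2Z.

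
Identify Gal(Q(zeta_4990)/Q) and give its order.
|Gal(Q(zeta_4990)/Q)| = phi(4990) = 1992; group ≅ (Z/4990Z)^* ≅ Z/4Z × Z/498Z

The n-th cyclotomic polynomial Φ_4990(x) is the minimal polynomial of zeta_4990 over Q and has degree phi(4990) = 1992. So Q(zeta_4990) is a degree-1992 Galois extension with Galois group (Z/4990Z)^*. By CRT, (Z/4990Z)^* ≅ (Z/2Z)^* × (Z/5Z)^* × (Z/499Z)^*. Each prime-power unit group is (Z/2Z)^* ≅ trivial group (order 1); (Z/5Z)^* ≅ Z/4Z; (Z/499Z)^* ≅ Z/498Z. Hence Gal(Q(zeta_4990)/Q) ≅ Z/4Z × Z/498Z.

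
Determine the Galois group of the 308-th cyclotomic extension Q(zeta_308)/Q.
|Gal(Q(zeta_308)/Q)| = phi(308) = 120; group ≅ (Z/308Z)^* ≅ Z/2Z × Z/6Z × Z/10Z

The n-th cyclotomic polynomial Φ_308(x) is the minimal polynomial of zeta_308 over Q and has degree phi(308) = 120. So Q(zeta_308) is a degree-120 Galois extension with Galois group (Z/308Z)^*. By CRT, (Z/308Z)^* ≅ (Z/4Z)^* × (Z/7Z)^* × (Z/11Z)^*. Each prime-power unit group is (Z/4Z)^* ≅ Z/2Z; (Z/7Z)^* ≅ Z/6Z; (Z/11Z)^* ≅ Z/10Z. Hence Gal(Q(zeta_308)/Q) ≅ Z/2Z × Z/6Z × Z/10Z.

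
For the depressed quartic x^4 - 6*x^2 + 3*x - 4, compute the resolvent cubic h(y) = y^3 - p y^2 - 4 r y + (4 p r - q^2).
h(y) = y^3 + 6*y^2 + 16*y + 87

Identify coefficients: p = -6, q = 3, r = -4.
Plug into h(y) = y^3 - p y^2 - 4 r y + (4 p r - q^2):
  h(y) = y^3 - (-6) y^2 - 4*(-4) y + (4*(-6)*(-4) - (3)^2)
       = y^3 + (6) y^2 + (16) y + (87).
Simplifying: h(y) = y^3 + 6*y^2 + 16*y + 87.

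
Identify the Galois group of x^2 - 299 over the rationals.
Gal(K/Q) = Z/2Z (cyclic of order 2)

x^2 - 299 is irreducible over Q since 299 is not a rational square. The splitting field Q(sqrt(299)) has degree 2 over Q, and its unique nontrivial automorphism is sqrt(299) ↦ -sqrt(299). Hence Gal(Q(sqrt(299))/Q) = Z/2Z.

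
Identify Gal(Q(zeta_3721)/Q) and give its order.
|Gal(Q(zeta_3721)/Q)| = phi(3721) = 3660; group ≅ (Z/3721Z)^* ≅ Z/3660Z

The n-th cyclotomic polynomial Φ_3721(x) is the minimal polynomial of zeta_3721 over Q and has degree phi(3721) = 3660. So Q(zeta_3721) is a degree-3660 Galois extension with Galois group (Z/3721Z)^*. (Z/3721Z)^* is cyclic since 3721 is an odd prime power (or 4). Hence Gal(Q(zeta_3721)/Q) ≅ Z/3660Z.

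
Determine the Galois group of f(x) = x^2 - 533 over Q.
Gal(K/Q) = Z/2Z (cyclic of order 2)

x^2 - 533 is irreducible over Q since 533 is not a rational square. The splitting field Q(sqrt(533)) has degree 2 over Q, and its unique nontrivial automorphism is sqrt(533) ↦ -sqrt(533). Hence Gal(Q(sqrt(533))/Q) = Z/2Z.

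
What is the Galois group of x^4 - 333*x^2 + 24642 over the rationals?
Gal(K/Q) = V_4 (Klein four-group, Z/2Z × Z/2Z)

f factors as (x^2 - 111)(x^2 - 222), so the splitting field is K = Q(sqrt(111), sqrt(222)). The elements 111, 222, 24642 are all non-squares in Q, so sqrt(111) and sqrt(222) generate independent quadratic extensions. Thus [K:Q] = 4 and Gal(K/Q) is generated by the two order-2 automorphisms sqrt(111) ↦ -sqrt(111) and sqrt(222) ↦ -sqrt(222), giving V_4.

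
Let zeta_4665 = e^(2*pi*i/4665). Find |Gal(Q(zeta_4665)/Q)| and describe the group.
|Gal(Q(zeta_4665)/Q)| = phi(4665) = 2480; group ≅ (Z/4665Z)^* ≅ Z/2Z × Z/4Z × Z/310Z

The n-th cyclotomic polynomial Φ_4665(x) is the minimal polynomial of zeta_4665 over Q and has degree phi(4665) = 2480. So Q(zeta_4665) is a degree-2480 Galois extension with Galois group (Z/4665Z)^*. By CRT, (Z/4665Z)^* ≅ (Z/3Z)^* × (Z/5Z)^* × (Z/311Z)^*. Each prime-power unit group is (Z/3Z)^* ≅ Z/2Z; (Z/5Z)^* ≅ Z/4Z; (Z/311Z)^* ≅ Z/310Z. Hence Gal(Q(zeta_4665)/Q) ≅ Z/2Z × Z/4Z × Z/310Z.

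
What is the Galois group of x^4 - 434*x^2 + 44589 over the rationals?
Gal(K/Q) = V_4 (Klein four-group, Z/2Z × Z/2Z)

f factors as (x^2 - 167)(x^2 - 267), so the splitting field is K = Q(sqrt(167), sqrt(267)). The elements 167, 267, 44589 are all non-squares in Q, so sqrt(167) and sqrt(267) generate independent quadratic extensions. Thus [K:Q] = 4 and Gal(K/Q) is generated by the two order-2 automorphisms sqrt(167) ↦ -sqrt(167) and sqrt(267) ↦ -sqrt(267), giving V_4.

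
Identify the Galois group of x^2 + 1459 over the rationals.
Gal(K/Q) = Z/2Z (cyclic of order 2)

x^2 + 1459 is irreducible over Q since -1459 is not a rational square. The splitting field Q(sqrt(-1459)) has degree 2 over Q, and its unique nontrivial automorphism is sqrt(-1459) ↦ -sqrt(-1459). Hence Gal(Q(sqrt(-1459))/Q) = Z/2Z.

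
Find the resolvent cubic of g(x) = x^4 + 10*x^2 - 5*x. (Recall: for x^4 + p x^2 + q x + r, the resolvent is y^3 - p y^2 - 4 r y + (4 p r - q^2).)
h(y) = y^3 - 10*y^2 - 25

Identify coefficients: p = 10, q = -5, r = 0.
Plug into h(y) = y^3 - p y^2 - 4 r y + (4 p r - q^2):
  h(y) = y^3 - (10) y^2 - 4*(0) y + (4*(10)*(0) - (-5)^2)
       = y^3 + (-10) y^2 + (0) y + (-25).
Simplifying: h(y) = y^3 - 10*y^2 - 25.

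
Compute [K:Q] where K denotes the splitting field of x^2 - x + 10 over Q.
[K:Q] = 2

The discriminant of x^2 + (-1)*x + (10) is b^2 - 4c = 1 - (40) = -39. Since -39 is not a perfect square in Q, the polynomial is irreducible over Q. Its two roots generate a degree-2 extension, so [K:Q] = 2.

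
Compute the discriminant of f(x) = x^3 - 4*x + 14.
Δ = -5036

For a depressed cubic x^3 + p x + q the discriminant is Δ = -4 p^3 - 27 q^2 = -4*(-4)^3 - 27*(14)^2 = 256 - 5292 = -5036.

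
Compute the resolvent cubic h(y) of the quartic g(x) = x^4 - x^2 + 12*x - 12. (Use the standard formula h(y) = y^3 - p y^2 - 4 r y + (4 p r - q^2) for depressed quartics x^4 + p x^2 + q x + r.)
h(y) = y^3 + y^2 + 48*y - 96

Identify coefficients: p = -1, q = 12, r = -12.
Plug into h(y) = y^3 - p y^2 - 4 r y + (4 p r - q^2):
  h(y) = y^3 - (-1) y^2 - 4*(-12) y + (4*(-1)*(-12) - (12)^2)
       = y^3 + (1) y^2 + (48) y + (-96).
Simplifying: h(y) = y^3 + y^2 + 48*y - 96.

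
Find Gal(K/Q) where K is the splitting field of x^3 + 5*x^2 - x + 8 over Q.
Gal(K/Q) = S_3 (symmetric group of order 6)

Compute the discriminant of x^3 + (5)*x^2 + (-1)*x + (8): Δ = -6419. Since Δ is not a rational square, the Galois group is not contained in A_3; it must be the full S_3 (irreducibility of the cubic rules out anything smaller).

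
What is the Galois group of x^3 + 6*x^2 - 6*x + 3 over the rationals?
Gal(K/Q) = S_3 (symmetric group of order 6)

Compute the discriminant of x^3 + (6)*x^2 + (-6)*x + (3): Δ = -2619. Since Δ is not a rational square, the Galois group is not contained in A_3; it must be the full S_3 (irreducibility of the cubic rules out anything smaller).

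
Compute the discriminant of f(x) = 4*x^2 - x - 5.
Δ = 81

For a quadratic a x^2 + b x + c the discriminant is Δ = b^2 - 4ac = (-1)^2 - 4*(4)*(-5) = 1 - (-80) = 81.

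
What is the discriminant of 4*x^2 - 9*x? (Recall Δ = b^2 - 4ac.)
Δ = 81

For a quadratic a x^2 + b x + c the discriminant is Δ = b^2 - 4ac = (-9)^2 - 4*(4)*(0) = 81 - (0) = 81.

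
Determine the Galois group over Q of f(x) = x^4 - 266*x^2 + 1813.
Gal(K/Q) = V_4 (Klein four-group, Z/2Z × Z/2Z)

f factors as (x^2 - 7)(x^2 - 259), so the splitting field is K = Q(sqrt(7), sqrt(259)). The elements 7, 259, 1813 are all non-squares in Q, so sqrt(7) and sqrt(259) generate independent quadratic extensions. Thus [K:Q] = 4 and Gal(K/Q) is generated by the two order-2 automorphisms sqrt(7) ↦ -sqrt(7) and sqrt(259) ↦ -sqrt(259), giving V_4.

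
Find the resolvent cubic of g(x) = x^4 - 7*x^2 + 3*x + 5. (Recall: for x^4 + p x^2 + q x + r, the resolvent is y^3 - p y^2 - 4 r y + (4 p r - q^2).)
h(y) = y^3 + 7*y^2 - 20*y - 149

Identify coefficients: p = -7, q = 3, r = 5.
Plug into h(y) = y^3 - p y^2 - 4 r y + (4 p r - q^2):
  h(y) = y^3 - (-7) y^2 - 4*(5) y + (4*(-7)*(5) - (3)^2)
       = y^3 + (7) y^2 + (-20) y + (-149).
Simplifying: h(y) = y^3 + 7*y^2 - 20*y - 149.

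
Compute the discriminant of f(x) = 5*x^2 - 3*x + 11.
Δ = -211

For a quadratic a x^2 + b x + c the discriminant is Δ = b^2 - 4ac = (-3)^2 - 4*(5)*(11) = 9 - (220) = -211.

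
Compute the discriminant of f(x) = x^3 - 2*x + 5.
Δ = -643

For a depressed cubic x^3 + p x + q the discriminant is Δ = -4 p^3 - 27 q^2 = -4*(-2)^3 - 27*(5)^2 = 32 - 675 = -643.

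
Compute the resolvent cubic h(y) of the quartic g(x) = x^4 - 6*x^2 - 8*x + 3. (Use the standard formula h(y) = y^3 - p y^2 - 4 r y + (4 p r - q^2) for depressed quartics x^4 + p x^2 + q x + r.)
h(y) = y^3 + 6*y^2 - 12*y - 136

Identify coefficients: p = -6, q = -8, r = 3.
Plug into h(y) = y^3 - p y^2 - 4 r y + (4 p r - q^2):
  h(y) = y^3 - (-6) y^2 - 4*(3) y + (4*(-6)*(3) - (-8)^2)
       = y^3 + (6) y^2 + (-12) y + (-136).
Simplifying: h(y) = y^3 + 6*y^2 - 12*y - 136.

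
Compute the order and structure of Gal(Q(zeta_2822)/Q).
|Gal(Q(zeta_2822)/Q)| = phi(2822) = 1312; group ≅ (Z/2822Z)^* ≅ Z/16Z × Z/82Z

The n-th cyclotomic polynomial Φ_2822(x) is the minimal polynomial of zeta_2822 over Q and has degree phi(2822) = 1312. So Q(zeta_2822) is a degree-1312 Galois extension with Galois group (Z/2822Z)^*. By CRT, (Z/2822Z)^* ≅ (Z/2Z)^* × (Z/17Z)^* × (Z/83Z)^*. Each prime-power unit group is (Z/2Z)^* ≅ trivial group (order 1); (Z/17Z)^* ≅ Z/16Z; (Z/83Z)^* ≅ Z/82Z. Hence Gal(Q(zeta_2822)/Q) ≅ Z/16Z × Z/82Z.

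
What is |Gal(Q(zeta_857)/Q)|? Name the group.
|Gal(Q(zeta_857)/Q)| = phi(857) = 856; group ≅ (Z/857Z)^* ≅ Z/856Z

The n-th cyclotomic polynomial Φ_857(x) is the minimal polynomial of zeta_857 over Q and has degree phi(857) = 856. So Q(zeta_857) is a degree-856 Galois extension with Galois group (Z/857Z)^*. (Z/857Z)^* is cyclic since 857 is an odd prime power (or 4). Hence Gal(Q(zeta_857)/Q) ≅ Z/856Z.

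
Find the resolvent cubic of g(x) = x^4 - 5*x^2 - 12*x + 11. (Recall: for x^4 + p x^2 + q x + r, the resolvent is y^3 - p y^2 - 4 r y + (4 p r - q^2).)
h(y) = y^3 + 5*y^2 - 44*y - 364

Identify coefficients: p = -5, q = -12, r = 11.
Plug into h(y) = y^3 - p y^2 - 4 r y + (4 p r - q^2):
  h(y) = y^3 - (-5) y^2 - 4*(11) y + (4*(-5)*(11) - (-12)^2)
       = y^3 + (5) y^2 + (-44) y + (-364).
Simplifying: h(y) = y^3 + 5*y^2 - 44*y - 364.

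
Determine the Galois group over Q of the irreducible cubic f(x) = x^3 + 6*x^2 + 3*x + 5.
Gal(K/Q) = S_3 (symmetric group of order 6)

Compute the discriminant of x^3 + (6)*x^2 + (3)*x + (5): Δ = -3159. Since Δ is not a rational square, the Galois group is not contained in A_3; it must be the full S_3 (irreducibility of the cubic rules out anything smaller).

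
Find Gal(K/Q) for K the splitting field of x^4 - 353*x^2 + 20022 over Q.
Gal(K/Q) = V_4 (Klein four-group, Z/2Z × Z/2Z)

f factors as (x^2 - 71)(x^2 - 282), so the splitting field is K = Q(sqrt(71), sqrt(282)). The elements 71, 282, 20022 are all non-squares in Q, so sqrt(71) and sqrt(282) generate independent quadratic extensions. Thus [K:Q] = 4 and Gal(K/Q) is generated by the two order-2 automorphisms sqrt(71) ↦ -sqrt(71) and sqrt(282) ↦ -sqrt(282), giving V_4.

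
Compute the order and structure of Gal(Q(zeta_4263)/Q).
|Gal(Q(zeta_4263)/Q)| = phi(4263) = 2352; group ≅ (Z/4263Z)^* ≅ Z/2Z × Z/28Z × Z/42Z

The n-th cyclotomic polynomial Φ_4263(x) is the minimal polynomial of zeta_4263 over Q and has degree phi(4263) = 2352. So Q(zeta_4263) is a degree-2352 Galois extension with Galois group (Z/4263Z)^*. By CRT, (Z/4263Z)^* ≅ (Z/3Z)^* × (Z/49Z)^* × (Z/29Z)^*. Each prime-power unit group is (Z/3Z)^* ≅ Z/2Z; (Z/49Z)^* ≅ Z/42Z; (Z/29Z)^* ≅ Z/28Z. Hence Gal(Q(zeta_4263)/Q) ≅ Z/2Z × Z/28Z × Z/42Z.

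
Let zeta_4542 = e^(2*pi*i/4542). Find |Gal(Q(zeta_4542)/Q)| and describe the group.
|Gal(Q(zeta_4542)/Q)| = phi(4542) = 1512; group ≅ (Z/4542Z)^* ≅ Z/2Z × Z/756Z

The n-th cyclotomic polynomial Φ_4542(x) is the minimal polynomial of zeta_4542 over Q and has degree phi(4542) = 1512. So Q(zeta_4542) is a degree-1512 Galois extension with Galois group (Z/4542Z)^*. By CRT, (Z/4542Z)^* ≅ (Z/2Z)^* × (Z/3Z)^* × (Z/757Z)^*. Each prime-power unit group is (Z/2Z)^* ≅ trivial group (order 1); (Z/3Z)^* ≅ Z/2Z; (Z/757Z)^* ≅ Z/756Z. Hence Gal(Q(zeta_4542)/Q) ≅ Z/2Z × Z/756Z.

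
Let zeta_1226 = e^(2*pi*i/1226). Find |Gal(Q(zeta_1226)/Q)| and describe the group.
|Gal(Q(zeta_1226)/Q)| = phi(1226) = 612; group ≅ (Z/1226Z)^* ≅ Z/612Z

The n-th cyclotomic polynomial Φ_1226(x) is the minimal polynomial of zeta_1226 over Q and has degree phi(1226) = 612. So Q(zeta_1226) is a degree-612 Galois extension with Galois group (Z/1226Z)^*. By CRT, (Z/1226Z)^* ≅ (Z/2Z)^* × (Z/613Z)^*. Each prime-power unit group is (Z/2Z)^* ≅ trivial group (order 1); (Z/613Z)^* ≅ Z/612Z. Hence Gal(Q(zeta_1226)/Q) ≅ Z/612Z.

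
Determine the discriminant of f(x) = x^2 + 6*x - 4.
Δ = 52

For a quadratic a x^2 + b x + c the discriminant is Δ = b^2 - 4ac = (6)^2 - 4*(1)*(-4) = 36 - (-16) = 52.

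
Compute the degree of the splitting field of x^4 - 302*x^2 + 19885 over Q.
[K:Q] = 4

f factors as (x^2 - 205)(x^2 - 97); the splitting field is K = Q(sqrt(205), sqrt(97)). Since 205, 97, and 19885 are all non-squares in Q, the three subfields Q(sqrt(205)), Q(sqrt(97)), Q(sqrt(19885)) are distinct degree-2 extensions, so [K:Q] = 4 (Klein four Galois group).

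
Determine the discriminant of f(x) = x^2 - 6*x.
Δ = 36

For a quadratic a x^2 + b x + c the discriminant is Δ = b^2 - 4ac = (-6)^2 - 4*(1)*(0) = 36 - (0) = 36.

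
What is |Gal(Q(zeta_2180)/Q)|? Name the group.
|Gal(Q(zeta_2180)/Q)| = phi(2180) = 864; group ≅ (Z/2180Z)^* ≅ Z/2Z × Z/4Z × Z/108Z

The n-th cyclotomic polynomial Φ_2180(x) is the minimal polynomial of zeta_2180 over Q and has degree phi(2180) = 864. So Q(zeta_2180) is a degree-864 Galois extension with Galois group (Z/2180Z)^*. By CRT, (Z/2180Z)^* ≅ (Z/4Z)^* × (Z/5Z)^* × (Z/109Z)^*. Each prime-power unit group is (Z/4Z)^* ≅ Z/2Z; (Z/5Z)^* ≅ Z/4Z; (Z/109Z)^* ≅ Z/108Z. Hence Gal(Q(zeta_2180)/Q) ≅ Z/2Z × Z/4Z × Z/108Z.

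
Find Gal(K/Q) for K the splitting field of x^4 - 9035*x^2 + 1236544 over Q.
Gal(K/Q) = Z/2Z (cyclic of order 2)

f factors as (x^2 - 8896)(x^2 - 139), so the splitting field is K = Q(sqrt(8896), sqrt(139)). The squarefree part of 8896 is 139 and the squarefree part of 139 is also 139, so sqrt(8896) and sqrt(139) are both rational multiples of sqrt(139). Hence Q(sqrt(8896)) = Q(sqrt(139)) = Q(sqrt(139)), and the splitting field collapses to a single degree-2 extension with Galois group Z/2Z.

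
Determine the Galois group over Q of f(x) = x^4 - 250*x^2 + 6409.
Gal(K/Q) = V_4 (Klein four-group, Z/2Z × Z/2Z)

f factors as (x^2 - 29)(x^2 - 221), so the splitting field is K = Q(sqrt(29), sqrt(221)). The elements 29, 221, 6409 are all non-squares in Q, so sqrt(29) and sqrt(221) generate independent quadratic extensions. Thus [K:Q] = 4 and Gal(K/Q) is generated by the two order-2 automorphisms sqrt(29) ↦ -sqrt(29) and sqrt(221) ↦ -sqrt(221), giving V_4.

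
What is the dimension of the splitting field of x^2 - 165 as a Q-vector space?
[K:Q] = 2

The polynomial x^2 - 165 is irreducible over Q since 165 is not a perfect square. Its splitting field is Q(sqrt(165)), which has degree 2 over Q.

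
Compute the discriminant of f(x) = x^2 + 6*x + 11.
Δ = -8

For a quadratic a x^2 + b x + c the discriminant is Δ = b^2 - 4ac = (6)^2 - 4*(1)*(11) = 36 - (44) = -8.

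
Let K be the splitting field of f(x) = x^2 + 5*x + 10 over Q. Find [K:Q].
[K:Q] = 2

The discriminant of x^2 + (5)*x + (10) is b^2 - 4c = 25 - (40) = -15. Since -15 is not a perfect square in Q, the polynomial is irreducible over Q. Its two roots generate a degree-2 extension, so [K:Q] = 2.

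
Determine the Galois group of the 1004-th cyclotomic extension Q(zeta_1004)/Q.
|Gal(Q(zeta_1004)/Q)| = phi(1004) = 500; group ≅ (Z/1004Z)^* ≅ Z/2Z × Z/250Z

The n-th cyclotomic polynomial Φ_1004(x) is the minimal polynomial of zeta_1004 over Q and has degree phi(1004) = 500. So Q(zeta_1004) is a degree-500 Galois extension with Galois group (Z/1004Z)^*. By CRT, (Z/1004Z)^* ≅ (Z/4Z)^* × (Z/251Z)^*. Each prime-power unit group is (Z/4Z)^* ≅ Z/2Z; (Z/251Z)^* ≅ Z/250Z. Hence Gal(Q(zeta_1004)/Q) ≅ Z/2Z × Z/250Z.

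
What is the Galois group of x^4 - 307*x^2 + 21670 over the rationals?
Gal(K/Q) = V_4 (Klein four-group, Z/2Z × Z/2Z)

f factors as (x^2 - 110)(x^2 - 197), so the splitting field is K = Q(sqrt(110), sqrt(197)). The elements 110, 197, 21670 are all non-squares in Q, so sqrt(110) and sqrt(197) generate independent quadratic extensions. Thus [K:Q] = 4 and Gal(K/Q) is generated by the two order-2 automorphisms sqrt(110) ↦ -sqrt(110) and sqrt(197) ↦ -sqrt(197), giving V_4.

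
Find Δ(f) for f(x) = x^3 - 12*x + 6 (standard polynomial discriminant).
Δ = 5940

For a depressed cubic x^3 + p x + q the discriminant is Δ = -4 p^3 - 27 q^2 = -4*(-12)^3 - 27*(6)^2 = 6912 - 972 = 5940.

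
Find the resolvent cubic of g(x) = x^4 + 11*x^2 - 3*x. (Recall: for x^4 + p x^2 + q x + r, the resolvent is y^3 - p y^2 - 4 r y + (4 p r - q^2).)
h(y) = y^3 - 11*y^2 - 9

Identify coefficients: p = 11, q = -3, r = 0.
Plug into h(y) = y^3 - p y^2 - 4 r y + (4 p r - q^2):
  h(y) = y^3 - (11) y^2 - 4*(0) y + (4*(11)*(0) - (-3)^2)
       = y^3 + (-11) y^2 + (0) y + (-9).
Simplifying: h(y) = y^3 - 11*y^2 - 9.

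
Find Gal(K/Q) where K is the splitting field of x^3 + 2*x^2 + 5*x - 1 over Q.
Gal(K/Q) = S_3 (symmetric group of order 6)

Compute the discriminant of x^3 + (2)*x^2 + (5)*x + (-1): Δ = -575. Since Δ is not a rational square, the Galois group is not contained in A_3; it must be the full S_3 (irreducibility of the cubic rules out anything smaller).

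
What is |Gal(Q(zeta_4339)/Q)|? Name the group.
|Gal(Q(zeta_4339)/Q)| = phi(4339) = 4338; group ≅ (Z/4339Z)^* ≅ Z/4338Z

The n-th cyclotomic polynomial Φ_4339(x) is the minimal polynomial of zeta_4339 over Q and has degree phi(4339) = 4338. So Q(zeta_4339) is a degree-4338 Galois extension with Galois group (Z/4339Z)^*. (Z/4339Z)^* is cyclic since 4339 is an odd prime power (or 4). Hence Gal(Q(zeta_4339)/Q) ≅ Z/4338Z.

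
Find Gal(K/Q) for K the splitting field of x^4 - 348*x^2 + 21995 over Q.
Gal(K/Q) = V_4 (Klein four-group, Z/2Z × Z/2Z)

f factors as (x^2 - 265)(x^2 - 83), so the splitting field is K = Q(sqrt(265), sqrt(83)). The elements 265, 83, 21995 are all non-squares in Q, so sqrt(265) and sqrt(83) generate independent quadratic extensions. Thus [K:Q] = 4 and Gal(K/Q) is generated by the two order-2 automorphisms sqrt(265) ↦ -sqrt(265) and sqrt(83) ↦ -sqrt(83), giving V_4.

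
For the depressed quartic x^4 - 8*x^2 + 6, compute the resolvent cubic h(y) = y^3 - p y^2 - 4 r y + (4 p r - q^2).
h(y) = y^3 + 8*y^2 - 24*y - 192

Identify coefficients: p = -8, q = 0, r = 6.
Plug into h(y) = y^3 - p y^2 - 4 r y + (4 p r - q^2):
  h(y) = y^3 - (-8) y^2 - 4*(6) y + (4*(-8)*(6) - (0)^2)
       = y^3 + (8) y^2 + (-24) y + (-192).
Simplifying: h(y) = y^3 + 8*y^2 - 24*y - 192.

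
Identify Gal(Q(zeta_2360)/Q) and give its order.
|Gal(Q(zeta_2360)/Q)| = phi(2360) = 928; group ≅ (Z/2360Z)^* ≅ Z/2Z × Z/2Z × Z/4Z × Z/58Z

The n-th cyclotomic polynomial Φ_2360(x) is the minimal polynomial of zeta_2360 over Q and has degree phi(2360) = 928. So Q(zeta_2360) is a degree-928 Galois extension with Galois group (Z/2360Z)^*. By CRT, (Z/2360Z)^* ≅ (Z/8Z)^* × (Z/5Z)^* × (Z/59Z)^*. Each prime-power unit group is (Z/8Z)^* ≅ Z/2Z × Z/2Z; (Z/5Z)^* ≅ Z/4Z; (Z/59Z)^* ≅ Z/58Z. Hence Gal(Q(zeta_2360)/Q) ≅ Z/2Z × Z/2Z × Z/4Z × Z/58Z.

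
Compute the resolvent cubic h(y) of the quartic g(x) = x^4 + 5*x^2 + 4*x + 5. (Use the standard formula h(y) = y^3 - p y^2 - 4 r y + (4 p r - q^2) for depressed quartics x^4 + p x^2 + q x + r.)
h(y) = y^3 - 5*y^2 - 20*y + 84

Identify coefficients: p = 5, q = 4, r = 5.
Plug into h(y) = y^3 - p y^2 - 4 r y + (4 p r - q^2):
  h(y) = y^3 - (5) y^2 - 4*(5) y + (4*(5)*(5) - (4)^2)
       = y^3 + (-5) y^2 + (-20) y + (84).
Simplifying: h(y) = y^3 - 5*y^2 - 20*y + 84.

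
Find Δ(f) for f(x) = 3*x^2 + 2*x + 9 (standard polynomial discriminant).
Δ = -104

For a quadratic a x^2 + b x + c the discriminant is Δ = b^2 - 4ac = (2)^2 - 4*(3)*(9) = 4 - (108) = -104.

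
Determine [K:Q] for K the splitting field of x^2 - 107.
[K:Q] = 2

The polynomial x^2 - 107 is irreducible over Q since 107 is not a perfect square. Its splitting field is Q(sqrt(107)), which has degree 2 over Q.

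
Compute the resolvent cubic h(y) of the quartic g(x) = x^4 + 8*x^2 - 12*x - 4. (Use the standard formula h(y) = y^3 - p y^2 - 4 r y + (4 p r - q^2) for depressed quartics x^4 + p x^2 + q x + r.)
h(y) = y^3 - 8*y^2 + 16*y - 272

Identify coefficients: p = 8, q = -12, r = -4.
Plug into h(y) = y^3 - p y^2 - 4 r y + (4 p r - q^2):
  h(y) = y^3 - (8) y^2 - 4*(-4) y + (4*(8)*(-4) - (-12)^2)
       = y^3 + (-8) y^2 + (16) y + (-272).
Simplifying: h(y) = y^3 - 8*y^2 + 16*y - 272.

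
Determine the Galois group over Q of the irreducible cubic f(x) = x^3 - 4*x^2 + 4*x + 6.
Gal(K/Q) = S_3 (symmetric group of order 6)

Compute the discriminant of x^3 + (-4)*x^2 + (4)*x + (6): Δ = -1164. Since Δ is not a rational square, the Galois group is not contained in A_3; it must be the full S_3 (irreducibility of the cubic rules out anything smaller).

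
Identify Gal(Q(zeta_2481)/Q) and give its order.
|Gal(Q(zeta_2481)/Q)| = phi(2481) = 1652; group ≅ (Z/2481Z)^* ≅ Z/2Z × Z/826Z

The n-th cyclotomic polynomial Φ_2481(x) is the minimal polynomial of zeta_2481 over Q and has degree phi(2481) = 1652. So Q(zeta_2481) is a degree-1652 Galois extension with Galois group (Z/2481Z)^*. By CRT, (Z/2481Z)^* ≅ (Z/3Z)^* × (Z/827Z)^*. Each prime-power unit group is (Z/3Z)^* ≅ Z/2Z; (Z/827Z)^* ≅ Z/826Z. Hence Gal(Q(zeta_2481)/Q) ≅ Z/2Z × Z/826Z.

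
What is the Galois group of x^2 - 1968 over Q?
Gal(K/Q) = Z/2Z (cyclic of order 2)

x^2 - 1968 is irreducible over Q since 1968 is not a rational square. The splitting field Q(sqrt(1968)) has degree 2 over Q, and its unique nontrivial automorphism is sqrt(1968) ↦ -sqrt(1968). Hence Gal(Q(sqrt(1968))/Q) = Z/2Z.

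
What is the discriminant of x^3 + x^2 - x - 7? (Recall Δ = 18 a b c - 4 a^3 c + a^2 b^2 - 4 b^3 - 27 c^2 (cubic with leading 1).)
Δ = -1164

For x^3 + a x^2 + b x + c the discriminant is Δ = 18 a b c - 4 a^3 c + a^2 b^2 - 4 b^3 - 27 c^2.
Plug a = 1, b = -1, c = -7:
  18*(1)*(-1)*(-7) - 4*(1)^3*(-7) + (1)^2*(-1)^2 - 4*(-1)^3 - 27*(-7)^2
  = 126 + (28) + 1 + (4) + (-1323)
  = -1164.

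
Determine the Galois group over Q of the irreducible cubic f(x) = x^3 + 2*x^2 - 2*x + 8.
Gal(K/Q) = S_3 (symmetric group of order 6)

Compute the discriminant of x^3 + (2)*x^2 + (-2)*x + (8): Δ = -2512. Since Δ is not a rational square, the Galois group is not contained in A_3; it must be the full S_3 (irreducibility of the cubic rules out anything smaller).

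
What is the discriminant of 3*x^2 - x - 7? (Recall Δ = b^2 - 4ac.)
Δ = 85

For a quadratic a x^2 + b x + c the discriminant is Δ = b^2 - 4ac = (-1)^2 - 4*(3)*(-7) = 1 - (-84) = 85.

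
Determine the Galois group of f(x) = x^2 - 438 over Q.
Gal(K/Q) = Z/2Z (cyclic of order 2)

x^2 - 438 is irreducible over Q since 438 is not a rational square. The splitting field Q(sqrt(438)) has degree 2 over Q, and its unique nontrivial automorphism is sqrt(438) ↦ -sqrt(438). Hence Gal(Q(sqrt(438))/Q) = Z/2Z.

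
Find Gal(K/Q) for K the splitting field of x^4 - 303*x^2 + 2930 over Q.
Gal(K/Q) = V_4 (Klein four-group, Z/2Z × Z/2Z)

f factors as (x^2 - 293)(x^2 - 10), so the splitting field is K = Q(sqrt(293), sqrt(10)). The elements 293, 10, 2930 are all non-squares in Q, so sqrt(293) and sqrt(10) generate independent quadratic extensions. Thus [K:Q] = 4 and Gal(K/Q) is generated by the two order-2 automorphisms sqrt(293) ↦ -sqrt(293) and sqrt(10) ↦ -sqrt(10), giving V_4.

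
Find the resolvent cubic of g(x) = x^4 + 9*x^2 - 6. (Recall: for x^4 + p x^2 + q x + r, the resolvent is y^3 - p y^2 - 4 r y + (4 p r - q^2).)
h(y) = y^3 - 9*y^2 + 24*y - 216

Identify coefficients: p = 9, q = 0, r = -6.
Plug into h(y) = y^3 - p y^2 - 4 r y + (4 p r - q^2):
  h(y) = y^3 - (9) y^2 - 4*(-6) y + (4*(9)*(-6) - (0)^2)
       = y^3 + (-9) y^2 + (24) y + (-216).
Simplifying: h(y) = y^3 - 9*y^2 + 24*y - 216.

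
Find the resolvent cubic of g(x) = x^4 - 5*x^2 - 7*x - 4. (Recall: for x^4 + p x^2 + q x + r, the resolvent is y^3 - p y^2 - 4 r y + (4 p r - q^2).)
h(y) = y^3 + 5*y^2 + 16*y + 31

Identify coefficients: p = -5, q = -7, r = -4.
Plug into h(y) = y^3 - p y^2 - 4 r y + (4 p r - q^2):
  h(y) = y^3 - (-5) y^2 - 4*(-4) y + (4*(-5)*(-4) - (-7)^2)
       = y^3 + (5) y^2 + (16) y + (31).
Simplifying: h(y) = y^3 + 5*y^2 + 16*y + 31.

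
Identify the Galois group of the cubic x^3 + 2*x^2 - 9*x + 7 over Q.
Gal(K/Q) = S_3 (symmetric group of order 6)

Compute the discriminant of x^3 + (2)*x^2 + (-9)*x + (7): Δ = -575. Since Δ is not a rational square, the Galois group is not contained in A_3; it must be the full S_3 (irreducibility of the cubic rules out anything smaller).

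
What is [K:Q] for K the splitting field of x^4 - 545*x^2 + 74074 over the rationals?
[K:Q] = 4

f factors as (x^2 - 286)(x^2 - 259); the splitting field is K = Q(sqrt(286), sqrt(259)). Since 286, 259, and 74074 are all non-squares in Q, the three subfields Q(sqrt(286)), Q(sqrt(259)), Q(sqrt(74074)) are distinct degree-2 extensions, so [K:Q] = 4 (Klein four Galois group).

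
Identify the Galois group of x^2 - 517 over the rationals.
Gal(K/Q) = Z/2Z (cyclic of order 2)

x^2 - 517 is irreducible over Q since 517 is not a rational square. The splitting field Q(sqrt(517)) has degree 2 over Q, and its unique nontrivial automorphism is sqrt(517) ↦ -sqrt(517). Hence Gal(Q(sqrt(517))/Q) = Z/2Z.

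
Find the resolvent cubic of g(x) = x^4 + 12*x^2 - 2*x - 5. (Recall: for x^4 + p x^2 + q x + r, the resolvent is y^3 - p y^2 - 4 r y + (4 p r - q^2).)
h(y) = y^3 - 12*y^2 + 20*y - 244

Identify coefficients: p = 12, q = -2, r = -5.
Plug into h(y) = y^3 - p y^2 - 4 r y + (4 p r - q^2):
  h(y) = y^3 - (12) y^2 - 4*(-5) y + (4*(12)*(-5) - (-2)^2)
       = y^3 + (-12) y^2 + (20) y + (-244).
Simplifying: h(y) = y^3 - 12*y^2 + 20*y - 244.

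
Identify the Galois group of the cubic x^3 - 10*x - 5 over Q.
Gal(K/Q) = S_3 (symmetric group of order 6)

Compute the discriminant of x^3 + (0)*x^2 + (-10)*x + (-5): Δ = 3325. Since Δ is not a rational square, the Galois group is not contained in A_3; it must be the full S_3 (irreducibility of the cubic rules out anything smaller).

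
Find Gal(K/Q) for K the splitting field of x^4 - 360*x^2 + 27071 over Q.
Gal(K/Q) = V_4 (Klein four-group, Z/2Z × Z/2Z)

f factors as (x^2 - 253)(x^2 - 107), so the splitting field is K = Q(sqrt(253), sqrt(107)). The elements 253, 107, 27071 are all non-squares in Q, so sqrt(253) and sqrt(107) generate independent quadratic extensions. Thus [K:Q] = 4 and Gal(K/Q) is generated by the two order-2 automorphisms sqrt(253) ↦ -sqrt(253) and sqrt(107) ↦ -sqrt(107), giving V_4.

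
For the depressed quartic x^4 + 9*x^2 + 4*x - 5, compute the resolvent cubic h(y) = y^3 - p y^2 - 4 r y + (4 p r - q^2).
h(y) = y^3 - 9*y^2 + 20*y - 196

Identify coefficients: p = 9, q = 4, r = -5.
Plug into h(y) = y^3 - p y^2 - 4 r y + (4 p r - q^2):
  h(y) = y^3 - (9) y^2 - 4*(-5) y + (4*(9)*(-5) - (4)^2)
       = y^3 + (-9) y^2 + (20) y + (-196).
Simplifying: h(y) = y^3 - 9*y^2 + 20*y - 196.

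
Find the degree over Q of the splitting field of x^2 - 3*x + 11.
[K:Q] = 2

The discriminant of x^2 + (-3)*x + (11) is b^2 - 4c = 9 - (44) = -35. Since -35 is not a perfect square in Q, the polynomial is irreducible over Q. Its two roots generate a degree-2 extension, so [K:Q] = 2.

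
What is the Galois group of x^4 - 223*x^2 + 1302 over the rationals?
Gal(K/Q) = V_4 (Klein four-group, Z/2Z × Z/2Z)

f factors as (x^2 - 217)(x^2 - 6), so the splitting field is K = Q(sqrt(217), sqrt(6)). The elements 217, 6, 1302 are all non-squares in Q, so sqrt(217) and sqrt(6) generate independent quadratic extensions. Thus [K:Q] = 4 and Gal(K/Q) is generated by the two order-2 automorphisms sqrt(217) ↦ -sqrt(217) and sqrt(6) ↦ -sqrt(6), giving V_4.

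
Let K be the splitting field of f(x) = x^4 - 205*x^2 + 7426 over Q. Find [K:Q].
[K:Q] = 4

f factors as (x^2 - 158)(x^2 - 47); the splitting field is K = Q(sqrt(158), sqrt(47)). Since 158, 47, and 7426 are all non-squares in Q, the three subfields Q(sqrt(158)), Q(sqrt(47)), Q(sqrt(7426)) are distinct degree-2 extensions, so [K:Q] = 4 (Klein four Galois group).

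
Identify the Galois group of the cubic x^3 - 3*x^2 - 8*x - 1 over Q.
Gal(K/Q) = S_3 (symmetric group of order 6)

Compute the discriminant of x^3 + (-3)*x^2 + (-8)*x + (-1): Δ = 2057. Since Δ is not a rational square, the Galois group is not contained in A_3; it must be the full S_3 (irreducibility of the cubic rules out anything smaller).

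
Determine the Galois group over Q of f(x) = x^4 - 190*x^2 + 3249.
Gal(K/Q) = Z/2Z (cyclic of order 2)

f factors as (x^2 - 19)(x^2 - 171), so the splitting field is K = Q(sqrt(19), sqrt(171)). The squarefree part of 19 is 19 and the squarefree part of 171 is also 19, so sqrt(19) and sqrt(171) are both rational multiples of sqrt(19). Hence Q(sqrt(19)) = Q(sqrt(171)) = Q(sqrt(19)), and the splitting field collapses to a single degree-2 extension with Galois group Z/2Z.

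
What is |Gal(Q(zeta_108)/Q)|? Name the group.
|Gal(Q(zeta_108)/Q)| = phi(108) = 36; group ≅ (Z/108Z)^* ≅ Z/2Z × Z/18Z

The n-th cyclotomic polynomial Φ_108(x) is the minimal polynomial of zeta_108 over Q and has degree phi(108) = 36. So Q(zeta_108) is a degree-36 Galois extension with Galois group (Z/108Z)^*. By CRT, (Z/108Z)^* ≅ (Z/4Z)^* × (Z/27Z)^*. Each prime-power unit group is (Z/4Z)^* ≅ Z/2Z; (Z/27Z)^* ≅ Z/18Z. Hence Gal(Q(zeta_108)/Q) ≅ Z/2Z × Z/18Z.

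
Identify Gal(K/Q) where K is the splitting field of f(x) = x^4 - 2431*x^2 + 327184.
Gal(K/Q) = Z/2Z (cyclic of order 2)

f factors as (x^2 - 143)(x^2 - 2288), so the splitting field is K = Q(sqrt(143), sqrt(2288)). The squarefree part of 143 is 143 and the squarefree part of 2288 is also 143, so sqrt(143) and sqrt(2288) are both rational multiples of sqrt(143). Hence Q(sqrt(143)) = Q(sqrt(2288)) = Q(sqrt(143)), and the splitting field collapses to a single degree-2 extension with Galois group Z/2Z.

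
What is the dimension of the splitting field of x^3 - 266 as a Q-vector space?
[K:Q] = 6

x^3 - 266 has one real root r = 266^(1/3) and two complex roots r*zeta_3, r*zeta_3^2 where zeta_3 = e^(2*pi*i/3). The splitting field is Q(r, zeta_3). [Q(r):Q] = 3 and [Q(zeta_3):Q] = 2 with gcd = 1, so [Q(r, zeta_3):Q] = 3 * 2 = 6.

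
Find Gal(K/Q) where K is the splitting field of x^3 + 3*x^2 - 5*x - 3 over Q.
Gal(K/Q) = S_3 (symmetric group of order 6)

Compute the discriminant of x^3 + (3)*x^2 + (-5)*x + (-3): Δ = 1616. Since Δ is not a rational square, the Galois group is not contained in A_3; it must be the full S_3 (irreducibility of the cubic rules out anything smaller).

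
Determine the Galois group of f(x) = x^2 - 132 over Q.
Gal(K/Q) = Z/2Z (cyclic of order 2)

x^2 - 132 is irreducible over Q since 132 is not a rational square. The splitting field Q(sqrt(132)) has degree 2 over Q, and its unique nontrivial automorphism is sqrt(132) ↦ -sqrt(132). Hence Gal(Q(sqrt(132))/Q) = Z/2Z.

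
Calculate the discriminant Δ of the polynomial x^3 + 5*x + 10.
Δ = -3200

For a depressed cubic x^3 + p x + q the discriminant is Δ = -4 p^3 - 27 q^2 = -4*(5)^3 - 27*(10)^2 = -500 - 2700 = -3200.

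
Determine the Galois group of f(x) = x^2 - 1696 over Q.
Gal(K/Q) = Z/2Z (cyclic of order 2)

x^2 - 1696 is irreducible over Q since 1696 is not a rational square. The splitting field Q(sqrt(1696)) has degree 2 over Q, and its unique nontrivial automorphism is sqrt(1696) ↦ -sqrt(1696). Hence Gal(Q(sqrt(1696))/Q) = Z/2Z.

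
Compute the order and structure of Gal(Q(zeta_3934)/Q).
|Gal(Q(zeta_3934)/Q)| = phi(3934) = 1680; group ≅ (Z/3934Z)^* ≅ Z/6Z × Z/280Z

The n-th cyclotomic polynomial Φ_3934(x) is the minimal polynomial of zeta_3934 over Q and has degree phi(3934) = 1680. So Q(zeta_3934) is a degree-1680 Galois extension with Galois group (Z/3934Z)^*. By CRT, (Z/3934Z)^* ≅ (Z/2Z)^* × (Z/7Z)^* × (Z/281Z)^*. Each prime-power unit group is (Z/2Z)^* ≅ trivial group (order 1); (Z/7Z)^* ≅ Z/6Z; (Z/281Z)^* ≅ Z/280Z. Hence Gal(Q(zeta_3934)/Q) ≅ Z/6Z × Z/280Z.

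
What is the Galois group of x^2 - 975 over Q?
Gal(K/Q) = Z/2Z (cyclic of order 2)

x^2 - 975 is irreducible over Q since 975 is not a rational square. The splitting field Q(sqrt(975)) has degree 2 over Q, and its unique nontrivial automorphism is sqrt(975) ↦ -sqrt(975). Hence Gal(Q(sqrt(975))/Q) = Z/2Z.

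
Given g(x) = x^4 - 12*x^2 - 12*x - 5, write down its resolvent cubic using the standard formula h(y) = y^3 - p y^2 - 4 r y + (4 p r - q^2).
h(y) = y^3 + 12*y^2 + 20*y + 96

Identify coefficients: p = -12, q = -12, r = -5.
Plug into h(y) = y^3 - p y^2 - 4 r y + (4 p r - q^2):
  h(y) = y^3 - (-12) y^2 - 4*(-5) y + (4*(-12)*(-5) - (-12)^2)
       = y^3 + (12) y^2 + (20) y + (96).
Simplifying: h(y) = y^3 + 12*y^2 + 20*y + 96.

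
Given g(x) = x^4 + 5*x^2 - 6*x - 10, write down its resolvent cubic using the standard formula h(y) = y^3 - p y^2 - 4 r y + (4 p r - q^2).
h(y) = y^3 - 5*y^2 + 40*y - 236

Identify coefficients: p = 5, q = -6, r = -10.
Plug into h(y) = y^3 - p y^2 - 4 r y + (4 p r - q^2):
  h(y) = y^3 - (5) y^2 - 4*(-10) y + (4*(5)*(-10) - (-6)^2)
       = y^3 + (-5) y^2 + (40) y + (-236).
Simplifying: h(y) = y^3 - 5*y^2 + 40*y - 236.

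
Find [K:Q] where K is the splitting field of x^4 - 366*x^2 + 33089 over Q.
[K:Q] = 4

f factors as (x^2 - 203)(x^2 - 163); the splitting field is K = Q(sqrt(203), sqrt(163)). Since 203, 163, and 33089 are all non-squares in Q, the three subfields Q(sqrt(203)), Q(sqrt(163)), Q(sqrt(33089)) are distinct degree-2 extensions, so [K:Q] = 4 (Klein four Galois group).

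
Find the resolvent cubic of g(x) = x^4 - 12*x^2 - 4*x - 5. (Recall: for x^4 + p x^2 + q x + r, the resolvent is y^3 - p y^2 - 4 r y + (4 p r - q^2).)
h(y) = y^3 + 12*y^2 + 20*y + 224

Identify coefficients: p = -12, q = -4, r = -5.
Plug into h(y) = y^3 - p y^2 - 4 r y + (4 p r - q^2):
  h(y) = y^3 - (-12) y^2 - 4*(-5) y + (4*(-12)*(-5) - (-4)^2)
       = y^3 + (12) y^2 + (20) y + (224).
Simplifying: h(y) = y^3 + 12*y^2 + 20*y + 224.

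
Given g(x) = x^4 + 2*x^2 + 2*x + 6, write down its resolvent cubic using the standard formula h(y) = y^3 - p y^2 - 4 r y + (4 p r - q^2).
h(y) = y^3 - 2*y^2 - 24*y + 44

Identify coefficients: p = 2, q = 2, r = 6.
Plug into h(y) = y^3 - p y^2 - 4 r y + (4 p r - q^2):
  h(y) = y^3 - (2) y^2 - 4*(6) y + (4*(2)*(6) - (2)^2)
       = y^3 + (-2) y^2 + (-24) y + (44).
Simplifying: h(y) = y^3 - 2*y^2 - 24*y + 44.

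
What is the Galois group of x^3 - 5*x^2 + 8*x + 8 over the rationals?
Gal(K/Q) = S_3 (symmetric group of order 6)

Compute the discriminant of x^3 + (-5)*x^2 + (8)*x + (8): Δ = -3936. Since Δ is not a rational square, the Galois group is not contained in A_3; it must be the full S_3 (irreducibility of the cubic rules out anything smaller).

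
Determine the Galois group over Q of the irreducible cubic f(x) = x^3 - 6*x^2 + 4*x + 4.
Gal(K/Q) = S_3 (symmetric group of order 6)

Compute the discriminant of x^3 + (-6)*x^2 + (4)*x + (4): Δ = 1616. Since Δ is not a rational square, the Galois group is not contained in A_3; it must be the full S_3 (irreducibility of the cubic rules out anything smaller).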